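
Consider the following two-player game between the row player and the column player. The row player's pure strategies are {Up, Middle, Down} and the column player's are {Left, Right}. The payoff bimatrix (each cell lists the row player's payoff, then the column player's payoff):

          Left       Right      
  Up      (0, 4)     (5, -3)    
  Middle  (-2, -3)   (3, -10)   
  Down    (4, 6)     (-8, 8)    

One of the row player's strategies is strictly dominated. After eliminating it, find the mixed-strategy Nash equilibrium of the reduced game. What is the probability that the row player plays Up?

p = 2/9

The row player's strategy Middle is strictly dominated by Up: 0 > -2 and 5 > 3. Eliminate Middle.
The row player's mix must leave the column player indifferent between Left and Right.
  the column player's payoff to Left: p·4 + (1−p)·6 = -2p + 6
  the column player's payoff to Right: p·(-3) + (1−p)·8 = -11p + 8
  -2p + 6 = -11p + 8  ⇒  9p = 2  ⇒  p = 2/9.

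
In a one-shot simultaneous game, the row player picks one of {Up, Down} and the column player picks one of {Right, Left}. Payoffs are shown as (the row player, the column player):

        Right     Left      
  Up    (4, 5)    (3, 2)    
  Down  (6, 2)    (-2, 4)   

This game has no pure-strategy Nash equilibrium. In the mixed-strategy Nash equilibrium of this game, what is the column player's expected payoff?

16/5

The row player's mix must leave the column player indifferent between Right and Left.
  the column player's expected payoff from Right: p·5 + (1−p)·2 = 3p + 2
  the column player's expected payoff from Left: p·2 + (1−p)·4 = -2p + 4
  3p + 2 = -2p + 4  ⇒  5p = 2  ⇒  p = 2/5.
At equilibrium the column player is indifferent across columns, so the column player's payoff equals the payoff from Right: (2/5)·5 + (3/5)·2 = 16/5.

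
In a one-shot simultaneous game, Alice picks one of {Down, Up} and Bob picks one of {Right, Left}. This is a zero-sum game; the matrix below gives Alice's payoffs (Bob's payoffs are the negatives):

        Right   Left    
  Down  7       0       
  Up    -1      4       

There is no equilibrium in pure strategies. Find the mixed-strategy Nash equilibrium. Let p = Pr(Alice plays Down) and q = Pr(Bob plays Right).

p = 5/12, q = 1/3

Set Bob's expected payoff from Right equal to that from Left:
  Bob's payoff from Right: p·(-7) + (1−p)·1 = -8p + 1
  Bob's payoff from Left: p·0 + (1−p)·(-4) = 4p - 4
  -8p + 1 = 4p - 4  ⇒  -12p = -5  ⇒  p = 5/12.
Alice's indifference between Down and Up determines Bob's mixing probability q:
  Alice's payoff to Down: q·7 + (1−q)·0 = 7q
  Alice's payoff to Up: q·(-1) + (1−q)·4 = -5q + 4
  7q = -5q + 4  ⇒  12q = 4  ⇒  q = 1/3.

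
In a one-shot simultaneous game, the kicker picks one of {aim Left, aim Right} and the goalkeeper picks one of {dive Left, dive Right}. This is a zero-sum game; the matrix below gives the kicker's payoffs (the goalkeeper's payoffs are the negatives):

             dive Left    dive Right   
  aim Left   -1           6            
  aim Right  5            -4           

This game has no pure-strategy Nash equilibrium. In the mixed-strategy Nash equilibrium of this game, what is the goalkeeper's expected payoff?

-13/8

The kicker's mix must leave the goalkeeper indifferent between dive Left and dive Right.
  the goalkeeper's payoff from dive Left: p·1 + (1−p)·(-5) = 6p - 5
  the goalkeeper's payoff from dive Right: p·(-6) + (1−p)·4 = -10p + 4
  6p - 5 = -10p + 4  ⇒  16p = 9  ⇒  p = 9/16.
At equilibrium the goalkeeper is indifferent across columns, so the goalkeeper's payoff equals the payoff from dive Left: (9/16)·1 + (7/16)·(-5) = -13/8.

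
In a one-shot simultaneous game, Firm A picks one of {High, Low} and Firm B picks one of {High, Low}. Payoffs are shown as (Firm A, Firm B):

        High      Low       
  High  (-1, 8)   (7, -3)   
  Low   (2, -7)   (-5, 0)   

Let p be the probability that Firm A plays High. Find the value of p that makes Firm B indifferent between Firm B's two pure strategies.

Firm B's indifference between High and Low determines Firm A's mixing probability p:
  Firm B's payoff from High: p·8 + (1−p)·(-7) = 15p - 7
  Firm B's payoff from Low: p·(-3) + (1−p)·0 = -3p
  15p - 7 = -3p  ⇒  18p = 7  ⇒  p = 7/18.

p = 7/18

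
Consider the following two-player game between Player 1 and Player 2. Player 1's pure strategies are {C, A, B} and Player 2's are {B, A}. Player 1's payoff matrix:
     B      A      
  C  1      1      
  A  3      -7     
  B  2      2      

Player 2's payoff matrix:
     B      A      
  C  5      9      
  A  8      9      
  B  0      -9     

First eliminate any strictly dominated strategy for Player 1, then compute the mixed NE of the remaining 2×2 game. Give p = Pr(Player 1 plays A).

Player 1's strategy C is strictly dominated by B: 2 > 1 and 2 > 1. Eliminate C.
In a mixed equilibrium Player 2 is indifferent between B and A; this condition fixes p.
  Player 2's payoff to B: p·8 + (1−p)·0 = 8p
  Player 2's payoff to A: p·9 + (1−p)·(-9) = 18p - 9
  8p = 18p - 9  ⇒  -10p = -9  ⇒  p = 9/10.

p = 9/10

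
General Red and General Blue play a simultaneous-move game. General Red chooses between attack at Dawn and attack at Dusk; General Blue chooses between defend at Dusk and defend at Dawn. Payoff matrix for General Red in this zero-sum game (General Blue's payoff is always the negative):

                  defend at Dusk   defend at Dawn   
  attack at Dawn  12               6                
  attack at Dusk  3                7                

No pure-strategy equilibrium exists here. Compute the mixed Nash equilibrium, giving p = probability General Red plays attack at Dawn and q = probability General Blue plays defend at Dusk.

p = 2/5, q = 1/10

Set General Blue's expected payoff from defend at Dusk equal to that from defend at Dawn:
  General Blue's expected payoff from defend at Dusk: p·(-12) + (1−p)·(-3) = -9p - 3
  General Blue's expected payoff from defend at Dawn: p·(-6) + (1−p)·(-7) = p - 7
  -9p - 3 = p - 7  ⇒  -10p = -4  ⇒  p = 2/5.
General Blue's mix must leave General Red indifferent between attack at Dawn and attack at Dusk.
  General Red's payoff to attack at Dawn: q·12 + (1−q)·6 = 6q + 6
  General Red's payoff to attack at Dusk: q·3 + (1−q)·7 = -4q + 7
  6q + 6 = -4q + 7  ⇒  10q = 1  ⇒  q = 1/10.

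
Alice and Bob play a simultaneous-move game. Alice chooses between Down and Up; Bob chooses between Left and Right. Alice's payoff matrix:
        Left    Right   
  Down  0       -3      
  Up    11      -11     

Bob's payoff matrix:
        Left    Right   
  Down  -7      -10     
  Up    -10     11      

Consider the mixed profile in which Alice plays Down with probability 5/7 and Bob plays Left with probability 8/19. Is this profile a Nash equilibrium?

Given Alice's mix p = 5/7, Bob's payoff from Left is -55/7 but from Right is -4. Bob strictly prefers Right, so Bob would not mix.
So the proposed profile is not a Nash equilibrium.

No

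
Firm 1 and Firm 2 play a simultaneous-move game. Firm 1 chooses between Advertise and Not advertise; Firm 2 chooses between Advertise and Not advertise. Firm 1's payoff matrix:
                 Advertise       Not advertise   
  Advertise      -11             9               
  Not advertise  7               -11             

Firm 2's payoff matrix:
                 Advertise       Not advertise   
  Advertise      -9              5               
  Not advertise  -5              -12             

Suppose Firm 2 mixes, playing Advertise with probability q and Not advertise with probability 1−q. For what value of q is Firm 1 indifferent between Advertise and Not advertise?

Firm 1's indifference between Advertise and Not advertise determines Firm 2's mixing probability q:
  Firm 1's payoff from Advertise: q·(-11) + (1−q)·9 = -20q + 9
  Firm 1's payoff from Not advertise: q·7 + (1−q)·(-11) = 18q - 11
  -20q + 9 = 18q - 11  ⇒  -38q = -20  ⇒  q = 10/19.

q = 10/19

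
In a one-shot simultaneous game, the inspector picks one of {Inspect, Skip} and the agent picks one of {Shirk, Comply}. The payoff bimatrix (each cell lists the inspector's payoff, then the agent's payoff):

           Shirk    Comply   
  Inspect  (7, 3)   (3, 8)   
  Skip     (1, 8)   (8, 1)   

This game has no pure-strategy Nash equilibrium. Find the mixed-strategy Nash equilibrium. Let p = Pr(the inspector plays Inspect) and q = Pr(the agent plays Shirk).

The inspector's mix must leave the agent indifferent between Shirk and Comply.
  the agent's payoff from Shirk: p·3 + (1−p)·8 = -5p + 8
  the agent's payoff from Comply: p·8 + (1−p)·1 = 7p + 1
  -5p + 8 = 7p + 1  ⇒  -12p = -7  ⇒  p = 7/12.
In a mixed equilibrium the inspector is indifferent between Inspect and Skip; this condition fixes q.
  the inspector's payoff to Inspect: q·7 + (1−q)·3 = 4q + 3
  the inspector's payoff to Skip: q·1 + (1−q)·8 = -7q + 8
  4q + 3 = -7q + 8  ⇒  11q = 5  ⇒  q = 5/11.

p = 7/12, q = 5/11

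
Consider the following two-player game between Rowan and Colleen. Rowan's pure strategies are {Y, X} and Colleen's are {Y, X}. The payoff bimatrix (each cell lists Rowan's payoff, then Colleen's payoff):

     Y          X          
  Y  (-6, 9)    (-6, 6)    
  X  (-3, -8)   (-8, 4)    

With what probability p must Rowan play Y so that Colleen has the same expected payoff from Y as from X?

p = 4/5

Colleen's indifference between Y and X determines Rowan's mixing probability p:
  Colleen's payoff to Y: p·9 + (1−p)·(-8) = 17p - 8
  Colleen's payoff to X: p·6 + (1−p)·4 = 2p + 4
  17p - 8 = 2p + 4  ⇒  15p = 12  ⇒  p = 4/5.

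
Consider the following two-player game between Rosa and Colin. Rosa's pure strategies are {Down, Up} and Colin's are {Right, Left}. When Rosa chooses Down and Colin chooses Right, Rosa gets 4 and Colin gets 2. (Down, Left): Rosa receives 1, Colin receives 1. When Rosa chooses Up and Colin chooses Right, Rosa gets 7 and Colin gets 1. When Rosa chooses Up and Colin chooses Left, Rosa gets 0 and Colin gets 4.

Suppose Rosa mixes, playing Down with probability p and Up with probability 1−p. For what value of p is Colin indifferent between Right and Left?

p = 3/4

In a mixed equilibrium Colin is indifferent between Right and Left; this condition fixes p.
  Colin's payoff to Right: p·2 + (1−p)·1 = p + 1
  Colin's payoff to Left: p·1 + (1−p)·4 = -3p + 4
  p + 1 = -3p + 4  ⇒  4p = 3  ⇒  p = 3/4.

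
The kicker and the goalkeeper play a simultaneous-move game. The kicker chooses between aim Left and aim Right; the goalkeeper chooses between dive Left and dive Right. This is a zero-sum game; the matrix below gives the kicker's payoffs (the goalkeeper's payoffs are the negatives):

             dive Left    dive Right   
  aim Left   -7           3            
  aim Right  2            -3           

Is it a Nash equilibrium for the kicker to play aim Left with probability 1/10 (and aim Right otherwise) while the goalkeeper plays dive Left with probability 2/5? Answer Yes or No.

Given the kicker's mix p = 1/10, the goalkeeper's payoff from dive Left is -11/10 but from dive Right is 12/5. The goalkeeper strictly prefers dive Right, so the goalkeeper would not mix.
So the proposed profile is not a Nash equilibrium.

No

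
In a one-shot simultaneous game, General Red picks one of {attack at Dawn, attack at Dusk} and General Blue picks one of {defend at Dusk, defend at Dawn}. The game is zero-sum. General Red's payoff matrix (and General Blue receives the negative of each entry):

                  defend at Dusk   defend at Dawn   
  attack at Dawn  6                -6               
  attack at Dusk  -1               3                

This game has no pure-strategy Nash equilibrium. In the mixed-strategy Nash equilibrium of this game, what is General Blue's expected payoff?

For General Blue to be willing to mix, General Blue must be indifferent between defend at Dusk and defend at Dawn, which pins down General Red's mix.
  General Blue's expected payoff from defend at Dusk: p·(-6) + (1−p)·1 = -7p + 1
  General Blue's expected payoff from defend at Dawn: p·6 + (1−p)·(-3) = 9p - 3
  -7p + 1 = 9p - 3  ⇒  -16p = -4  ⇒  p = 1/4.
At equilibrium General Blue is indifferent across columns, so General Blue's payoff equals the payoff from defend at Dusk: (1/4)·(-6) + (3/4)·1 = -3/4.

-3/4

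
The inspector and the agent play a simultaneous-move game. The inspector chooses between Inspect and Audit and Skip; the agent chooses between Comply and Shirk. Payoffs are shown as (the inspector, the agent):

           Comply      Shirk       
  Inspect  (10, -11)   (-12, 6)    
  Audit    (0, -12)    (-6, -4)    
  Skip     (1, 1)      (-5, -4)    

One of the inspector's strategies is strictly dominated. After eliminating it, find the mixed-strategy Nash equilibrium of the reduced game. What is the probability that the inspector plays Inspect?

p = 5/22

The inspector's strategy Audit is strictly dominated by Skip: 1 > 0 and -5 > -6. Eliminate Audit.
Set the agent's expected payoff from Comply equal to that from Shirk:
  the agent's payoff from Comply: p·(-11) + (1−p)·1 = -12p + 1
  the agent's payoff from Shirk: p·6 + (1−p)·(-4) = 10p - 4
  -12p + 1 = 10p - 4  ⇒  -22p = -5  ⇒  p = 5/22.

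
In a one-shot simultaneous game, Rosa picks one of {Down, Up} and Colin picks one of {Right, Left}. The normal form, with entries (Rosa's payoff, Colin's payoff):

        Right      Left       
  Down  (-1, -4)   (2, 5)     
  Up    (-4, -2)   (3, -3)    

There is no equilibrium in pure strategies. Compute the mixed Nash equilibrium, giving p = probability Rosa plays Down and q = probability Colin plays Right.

p = 1/10, q = 1/4

Set Colin's expected payoff from Right equal to that from Left:
  Colin's payoff from Right: p·(-4) + (1−p)·(-2) = -2p - 2
  Colin's payoff from Left: p·5 + (1−p)·(-3) = 8p - 3
  -2p - 2 = 8p - 3  ⇒  -10p = -1  ⇒  p = 1/10.
For Rosa to be willing to mix, Rosa must be indifferent between Down and Up, which pins down Colin's mix.
  Rosa's expected payoff from Down: q·(-1) + (1−q)·2 = -3q + 2
  Rosa's expected payoff from Up: q·(-4) + (1−q)·3 = -7q + 3
  -3q + 2 = -7q + 3  ⇒  4q = 1  ⇒  q = 1/4.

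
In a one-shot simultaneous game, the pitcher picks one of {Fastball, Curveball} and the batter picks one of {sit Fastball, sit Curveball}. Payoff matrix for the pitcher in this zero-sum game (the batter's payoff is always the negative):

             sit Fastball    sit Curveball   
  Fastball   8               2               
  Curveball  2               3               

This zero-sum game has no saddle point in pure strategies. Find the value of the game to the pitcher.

v = 20/7

For the pitcher to be willing to mix, the pitcher must be indifferent between Fastball and Curveball, which pins down the batter's mix.
  the pitcher's expected payoff from Fastball: q·8 + (1−q)·2 = 6q + 2
  the pitcher's expected payoff from Curveball: q·2 + (1−q)·3 = -q + 3
  6q + 2 = -q + 3  ⇒  7q = 1  ⇒  q = 1/7.
The value is the pitcher's expected payoff against this mix (using Fastball): (1/7)·8 + (6/7)·2 = 20/7.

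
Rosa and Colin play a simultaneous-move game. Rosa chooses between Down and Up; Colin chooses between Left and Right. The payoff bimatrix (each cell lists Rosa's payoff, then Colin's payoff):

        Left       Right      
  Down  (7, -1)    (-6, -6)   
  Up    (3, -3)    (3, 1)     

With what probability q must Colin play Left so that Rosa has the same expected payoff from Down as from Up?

Colin's mix must leave Rosa indifferent between Down and Up.
  Rosa's payoff to Down: q·7 + (1−q)·(-6) = 13q - 6
  Rosa's payoff to Up: q·3 + (1−q)·3 = 3
  13q - 6 = 3  ⇒  13q = 9  ⇒  q = 9/13.

q = 9/13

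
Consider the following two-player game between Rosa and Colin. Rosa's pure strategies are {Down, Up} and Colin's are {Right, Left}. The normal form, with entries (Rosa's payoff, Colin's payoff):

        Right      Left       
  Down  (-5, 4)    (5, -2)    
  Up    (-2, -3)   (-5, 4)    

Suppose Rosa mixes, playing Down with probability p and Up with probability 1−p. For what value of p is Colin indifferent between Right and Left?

p = 7/13

Rosa's mix must leave Colin indifferent between Right and Left.
  Colin's payoff from Right: p·4 + (1−p)·(-3) = 7p - 3
  Colin's payoff from Left: p·(-2) + (1−p)·4 = -6p + 4
  7p - 3 = -6p + 4  ⇒  13p = 7  ⇒  p = 7/13.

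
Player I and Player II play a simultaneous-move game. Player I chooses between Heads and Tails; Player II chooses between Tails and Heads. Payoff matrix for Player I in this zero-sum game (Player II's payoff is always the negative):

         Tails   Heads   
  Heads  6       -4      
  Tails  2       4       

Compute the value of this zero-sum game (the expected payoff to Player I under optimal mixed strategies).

v = 8/3

In a mixed equilibrium Player I is indifferent between Heads and Tails; this condition fixes q.
  Player I's payoff to Heads: q·6 + (1−q)·(-4) = 10q - 4
  Player I's payoff to Tails: q·2 + (1−q)·4 = -2q + 4
  10q - 4 = -2q + 4  ⇒  12q = 8  ⇒  q = 2/3.
The value is Player I's expected payoff against this mix (using Heads): (2/3)·6 + (1/3)·(-4) = 8/3.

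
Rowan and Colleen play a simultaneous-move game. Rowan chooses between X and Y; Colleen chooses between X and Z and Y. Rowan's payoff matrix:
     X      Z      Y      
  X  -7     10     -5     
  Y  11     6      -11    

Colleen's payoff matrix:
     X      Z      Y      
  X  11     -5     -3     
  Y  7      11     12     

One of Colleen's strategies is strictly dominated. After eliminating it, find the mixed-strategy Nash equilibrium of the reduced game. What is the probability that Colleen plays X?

Colleen's strategy Z is strictly dominated by Y: -3 > -5 and 12 > 11. Eliminate Z.
In a mixed equilibrium Rowan is indifferent between X and Y; this condition fixes q.
  Rowan's payoff to X: q·(-7) + (1−q)·(-5) = -2q - 5
  Rowan's payoff to Y: q·11 + (1−q)·(-11) = 22q - 11
  -2q - 5 = 22q - 11  ⇒  -24q = -6  ⇒  q = 1/4.

q = 1/4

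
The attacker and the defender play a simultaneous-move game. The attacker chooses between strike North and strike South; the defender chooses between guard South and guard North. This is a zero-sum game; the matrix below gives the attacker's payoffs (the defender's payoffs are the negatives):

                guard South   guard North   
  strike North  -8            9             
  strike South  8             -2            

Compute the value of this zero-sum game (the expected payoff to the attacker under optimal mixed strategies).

v = 56/27

Set the attacker's expected payoff from strike North equal to that from strike South:
  the attacker's payoff to strike North: q·(-8) + (1−q)·9 = -17q + 9
  the attacker's payoff to strike South: q·8 + (1−q)·(-2) = 10q - 2
  -17q + 9 = 10q - 2  ⇒  -27q = -11  ⇒  q = 11/27.
The value is the attacker's expected payoff against this mix (using strike North): (11/27)·(-8) + (16/27)·9 = 56/27.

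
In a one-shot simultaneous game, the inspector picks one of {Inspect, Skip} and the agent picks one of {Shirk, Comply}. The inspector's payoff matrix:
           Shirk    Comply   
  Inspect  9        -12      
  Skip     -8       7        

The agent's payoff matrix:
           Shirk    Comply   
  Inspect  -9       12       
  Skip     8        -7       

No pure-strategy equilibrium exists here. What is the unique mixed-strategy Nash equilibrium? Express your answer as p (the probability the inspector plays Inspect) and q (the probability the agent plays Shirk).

Set the agent's expected payoff from Shirk equal to that from Comply:
  the agent's payoff from Shirk: p·(-9) + (1−p)·8 = -17p + 8
  the agent's payoff from Comply: p·12 + (1−p)·(-7) = 19p - 7
  -17p + 8 = 19p - 7  ⇒  -36p = -15  ⇒  p = 5/12.
In a mixed equilibrium the inspector is indifferent between Inspect and Skip; this condition fixes q.
  the inspector's payoff from Inspect: q·9 + (1−q)·(-12) = 21q - 12
  the inspector's payoff from Skip: q·(-8) + (1−q)·7 = -15q + 7
  21q - 12 = -15q + 7  ⇒  36q = 19  ⇒  q = 19/36.

p = 5/12, q = 19/36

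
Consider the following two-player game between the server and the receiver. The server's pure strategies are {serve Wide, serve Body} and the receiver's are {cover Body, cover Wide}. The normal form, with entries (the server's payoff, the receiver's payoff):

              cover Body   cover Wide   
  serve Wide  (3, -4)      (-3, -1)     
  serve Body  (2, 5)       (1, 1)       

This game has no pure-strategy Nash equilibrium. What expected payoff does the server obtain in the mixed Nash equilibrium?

In a mixed equilibrium the server is indifferent between serve Wide and serve Body; this condition fixes q.
  the server's payoff from serve Wide: q·3 + (1−q)·(-3) = 6q - 3
  the server's payoff from serve Body: q·2 + (1−q)·1 = q + 1
  6q - 3 = q + 1  ⇒  5q = 4  ⇒  q = 4/5.
At equilibrium the server is indifferent across rows, so the server's payoff equals the payoff from serve Wide: (4/5)·3 + (1/5)·(-3) = 9/5.

9/5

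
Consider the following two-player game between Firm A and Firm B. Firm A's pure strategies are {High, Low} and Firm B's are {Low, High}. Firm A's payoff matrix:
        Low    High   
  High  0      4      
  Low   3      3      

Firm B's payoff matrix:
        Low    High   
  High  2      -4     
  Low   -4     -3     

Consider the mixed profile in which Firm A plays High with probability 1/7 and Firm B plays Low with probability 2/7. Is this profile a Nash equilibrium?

No

Given Firm B's mix q = 2/7, Firm A's payoff from High is 20/7 but from Low is 3. Firm A strictly prefers Low, so Firm A would not mix.
So the proposed profile is not a Nash equilibrium.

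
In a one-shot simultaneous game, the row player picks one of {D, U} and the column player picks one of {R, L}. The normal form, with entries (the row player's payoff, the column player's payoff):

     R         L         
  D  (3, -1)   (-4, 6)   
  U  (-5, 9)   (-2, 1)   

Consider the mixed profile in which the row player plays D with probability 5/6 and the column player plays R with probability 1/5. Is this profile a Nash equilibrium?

Given the row player's mix p = 5/6, the column player's payoff from R is 2/3 but from L is 31/6. The column player strictly prefers L, so the column player would not mix.
So the proposed profile is not a Nash equilibrium.

No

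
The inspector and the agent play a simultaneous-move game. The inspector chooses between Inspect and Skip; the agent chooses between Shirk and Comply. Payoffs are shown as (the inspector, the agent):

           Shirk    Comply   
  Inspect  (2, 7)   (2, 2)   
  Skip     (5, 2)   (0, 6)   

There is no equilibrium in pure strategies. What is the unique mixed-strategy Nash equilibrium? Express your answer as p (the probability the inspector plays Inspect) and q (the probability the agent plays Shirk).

Set the agent's expected payoff from Shirk equal to that from Comply:
  the agent's expected payoff from Shirk: p·7 + (1−p)·2 = 5p + 2
  the agent's expected payoff from Comply: p·2 + (1−p)·6 = -4p + 6
  5p + 2 = -4p + 6  ⇒  9p = 4  ⇒  p = 4/9.
In a mixed equilibrium the inspector is indifferent between Inspect and Skip; this condition fixes q.
  the inspector's payoff from Inspect: q·2 + (1−q)·2 = 2
  the inspector's payoff from Skip: q·5 + (1−q)·0 = 5q
  2 = 5q  ⇒  -5q = -2  ⇒  q = 2/5.

p = 4/9, q = 2/5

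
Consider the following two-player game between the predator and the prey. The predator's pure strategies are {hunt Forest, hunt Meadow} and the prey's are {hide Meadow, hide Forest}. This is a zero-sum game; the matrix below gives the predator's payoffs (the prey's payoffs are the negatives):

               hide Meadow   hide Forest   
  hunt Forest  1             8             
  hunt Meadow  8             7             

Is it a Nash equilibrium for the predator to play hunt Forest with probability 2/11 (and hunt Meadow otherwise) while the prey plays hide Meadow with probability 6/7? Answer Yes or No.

Given the predator's mix p = 2/11, the prey's payoff from hide Meadow is -74/11 but from hide Forest is -79/11. The prey strictly prefers hide Meadow, so the prey would not mix.
So the proposed profile is not a Nash equilibrium.

No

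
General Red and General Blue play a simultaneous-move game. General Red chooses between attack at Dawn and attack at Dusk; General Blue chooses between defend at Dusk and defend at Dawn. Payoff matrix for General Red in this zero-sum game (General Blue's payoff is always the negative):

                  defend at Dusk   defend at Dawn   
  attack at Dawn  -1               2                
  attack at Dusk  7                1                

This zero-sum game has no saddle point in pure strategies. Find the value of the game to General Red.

v = 5/3

In a mixed equilibrium General Red is indifferent between attack at Dawn and attack at Dusk; this condition fixes q.
  General Red's payoff to attack at Dawn: q·(-1) + (1−q)·2 = -3q + 2
  General Red's payoff to attack at Dusk: q·7 + (1−q)·1 = 6q + 1
  -3q + 2 = 6q + 1  ⇒  -9q = -1  ⇒  q = 1/9.
The value is General Red's expected payoff against this mix (using attack at Dawn): (1/9)·(-1) + (8/9)·2 = 5/3.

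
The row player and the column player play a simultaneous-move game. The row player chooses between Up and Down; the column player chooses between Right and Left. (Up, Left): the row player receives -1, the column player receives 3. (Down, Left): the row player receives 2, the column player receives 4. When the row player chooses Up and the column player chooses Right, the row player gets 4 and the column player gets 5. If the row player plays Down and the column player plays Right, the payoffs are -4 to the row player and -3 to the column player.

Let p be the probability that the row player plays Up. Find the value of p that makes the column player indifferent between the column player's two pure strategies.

p = 7/9

In a mixed equilibrium the column player is indifferent between Right and Left; this condition fixes p.
  the column player's payoff to Right: p·5 + (1−p)·(-3) = 8p - 3
  the column player's payoff to Left: p·3 + (1−p)·4 = -p + 4
  8p - 3 = -p + 4  ⇒  9p = 7  ⇒  p = 7/9.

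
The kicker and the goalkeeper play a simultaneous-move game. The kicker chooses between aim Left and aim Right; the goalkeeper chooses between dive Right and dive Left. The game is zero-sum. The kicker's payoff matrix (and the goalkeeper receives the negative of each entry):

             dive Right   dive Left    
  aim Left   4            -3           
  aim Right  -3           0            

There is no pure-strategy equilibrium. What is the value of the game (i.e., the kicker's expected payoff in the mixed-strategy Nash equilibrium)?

In a mixed equilibrium the kicker is indifferent between aim Left and aim Right; this condition fixes q.
  the kicker's expected payoff from aim Left: q·4 + (1−q)·(-3) = 7q - 3
  the kicker's expected payoff from aim Right: q·(-3) + (1−q)·0 = -3q
  7q - 3 = -3q  ⇒  10q = 3  ⇒  q = 3/10.
The value is the kicker's expected payoff against this mix (using aim Left): (3/10)·4 + (7/10)·(-3) = -9/10.

v = -9/10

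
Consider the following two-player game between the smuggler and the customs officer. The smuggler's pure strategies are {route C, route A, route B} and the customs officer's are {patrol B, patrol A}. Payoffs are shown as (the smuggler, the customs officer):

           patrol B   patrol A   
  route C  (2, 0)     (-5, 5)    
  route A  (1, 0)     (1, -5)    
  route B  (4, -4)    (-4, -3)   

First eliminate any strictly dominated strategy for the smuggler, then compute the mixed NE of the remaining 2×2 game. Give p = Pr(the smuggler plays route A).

The smuggler's strategy route C is strictly dominated by route B: 4 > 2 and -4 > -5. Eliminate route C.
The customs officer's indifference between patrol B and patrol A determines the smuggler's mixing probability p:
  the customs officer's payoff from patrol B: p·0 + (1−p)·(-4) = 4p - 4
  the customs officer's payoff from patrol A: p·(-5) + (1−p)·(-3) = -2p - 3
  4p - 4 = -2p - 3  ⇒  6p = 1  ⇒  p = 1/6.

p = 1/6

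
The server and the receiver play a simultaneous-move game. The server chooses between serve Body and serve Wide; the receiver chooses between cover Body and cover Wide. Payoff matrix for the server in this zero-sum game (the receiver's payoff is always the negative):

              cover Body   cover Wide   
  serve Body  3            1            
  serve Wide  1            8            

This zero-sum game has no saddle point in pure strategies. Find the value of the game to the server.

In a mixed equilibrium the server is indifferent between serve Body and serve Wide; this condition fixes q.
  the server's payoff to serve Body: q·3 + (1−q)·1 = 2q + 1
  the server's payoff to serve Wide: q·1 + (1−q)·8 = -7q + 8
  2q + 1 = -7q + 8  ⇒  9q = 7  ⇒  q = 7/9.
The value is the server's expected payoff against this mix (using serve Body): (7/9)·3 + (2/9)·1 = 23/9.

v = 23/9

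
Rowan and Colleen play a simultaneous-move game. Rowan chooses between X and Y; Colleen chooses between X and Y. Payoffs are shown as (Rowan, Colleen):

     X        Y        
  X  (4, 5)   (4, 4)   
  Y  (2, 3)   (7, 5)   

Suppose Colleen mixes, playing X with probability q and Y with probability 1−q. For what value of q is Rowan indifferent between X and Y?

q = 3/5

For Rowan to be willing to mix, Rowan must be indifferent between X and Y, which pins down Colleen's mix.
  Rowan's payoff to X: q·4 + (1−q)·4 = 4
  Rowan's payoff to Y: q·2 + (1−q)·7 = -5q + 7
  4 = -5q + 7  ⇒  5q = 3  ⇒  q = 3/5.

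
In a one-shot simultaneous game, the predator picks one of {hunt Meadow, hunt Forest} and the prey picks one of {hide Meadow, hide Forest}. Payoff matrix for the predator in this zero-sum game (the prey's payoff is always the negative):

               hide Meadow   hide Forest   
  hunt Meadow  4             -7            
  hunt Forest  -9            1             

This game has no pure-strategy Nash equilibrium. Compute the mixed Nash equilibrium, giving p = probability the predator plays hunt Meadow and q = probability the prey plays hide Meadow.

p = 10/21, q = 8/21

For the prey to be willing to mix, the prey must be indifferent between hide Meadow and hide Forest, which pins down the predator's mix.
  the prey's payoff to hide Meadow: p·(-4) + (1−p)·9 = -13p + 9
  the prey's payoff to hide Forest: p·7 + (1−p)·(-1) = 8p - 1
  -13p + 9 = 8p - 1  ⇒  -21p = -10  ⇒  p = 10/21.
In a mixed equilibrium the predator is indifferent between hunt Meadow and hunt Forest; this condition fixes q.
  the predator's payoff to hunt Meadow: q·4 + (1−q)·(-7) = 11q - 7
  the predator's payoff to hunt Forest: q·(-9) + (1−q)·1 = -10q + 1
  11q - 7 = -10q + 1  ⇒  21q = 8  ⇒  q = 8/21.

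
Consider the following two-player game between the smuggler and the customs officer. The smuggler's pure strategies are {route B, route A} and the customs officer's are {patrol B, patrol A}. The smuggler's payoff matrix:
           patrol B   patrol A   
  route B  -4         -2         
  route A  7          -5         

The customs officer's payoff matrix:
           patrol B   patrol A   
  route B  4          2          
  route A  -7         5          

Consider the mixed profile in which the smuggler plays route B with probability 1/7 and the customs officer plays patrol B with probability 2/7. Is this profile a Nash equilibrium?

No

Given the smuggler's mix p = 1/7, the customs officer's payoff from patrol B is -38/7 but from patrol A is 32/7. The customs officer strictly prefers patrol A, so the customs officer would not mix.
So the proposed profile is not a Nash equilibrium.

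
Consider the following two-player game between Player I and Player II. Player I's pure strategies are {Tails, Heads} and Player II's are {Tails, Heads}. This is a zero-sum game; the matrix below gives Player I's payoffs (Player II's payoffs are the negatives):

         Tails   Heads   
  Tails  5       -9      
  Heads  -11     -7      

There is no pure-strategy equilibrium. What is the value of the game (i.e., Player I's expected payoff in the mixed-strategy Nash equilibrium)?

v = -67/9

For Player I to be willing to mix, Player I must be indifferent between Tails and Heads, which pins down Player II's mix.
  Player I's expected payoff from Tails: q·5 + (1−q)·(-9) = 14q - 9
  Player I's expected payoff from Heads: q·(-11) + (1−q)·(-7) = -4q - 7
  14q - 9 = -4q - 7  ⇒  18q = 2  ⇒  q = 1/9.
The value is Player I's expected payoff against this mix (using Tails): (1/9)·5 + (8/9)·(-9) = -67/9.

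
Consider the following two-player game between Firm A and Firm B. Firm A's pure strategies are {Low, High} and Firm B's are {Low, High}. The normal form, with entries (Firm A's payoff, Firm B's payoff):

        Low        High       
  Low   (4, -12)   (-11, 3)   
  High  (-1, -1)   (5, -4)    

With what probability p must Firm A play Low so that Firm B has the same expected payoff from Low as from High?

Firm B's indifference between Low and High determines Firm A's mixing probability p:
  Firm B's payoff to Low: p·(-12) + (1−p)·(-1) = -11p - 1
  Firm B's payoff to High: p·3 + (1−p)·(-4) = 7p - 4
  -11p - 1 = 7p - 4  ⇒  -18p = -3  ⇒  p = 1/6.

p = 1/6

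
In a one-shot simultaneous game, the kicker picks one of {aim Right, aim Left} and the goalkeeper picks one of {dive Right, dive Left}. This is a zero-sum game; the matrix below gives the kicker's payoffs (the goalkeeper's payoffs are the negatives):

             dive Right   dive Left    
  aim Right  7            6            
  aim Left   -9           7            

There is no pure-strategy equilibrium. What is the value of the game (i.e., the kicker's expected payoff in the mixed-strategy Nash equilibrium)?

In a mixed equilibrium the kicker is indifferent between aim Right and aim Left; this condition fixes q.
  the kicker's payoff to aim Right: q·7 + (1−q)·6 = q + 6
  the kicker's payoff to aim Left: q·(-9) + (1−q)·7 = -16q + 7
  q + 6 = -16q + 7  ⇒  17q = 1  ⇒  q = 1/17.
The value is the kicker's expected payoff against this mix (using aim Right): (1/17)·7 + (16/17)·6 = 103/17.

v = 103/17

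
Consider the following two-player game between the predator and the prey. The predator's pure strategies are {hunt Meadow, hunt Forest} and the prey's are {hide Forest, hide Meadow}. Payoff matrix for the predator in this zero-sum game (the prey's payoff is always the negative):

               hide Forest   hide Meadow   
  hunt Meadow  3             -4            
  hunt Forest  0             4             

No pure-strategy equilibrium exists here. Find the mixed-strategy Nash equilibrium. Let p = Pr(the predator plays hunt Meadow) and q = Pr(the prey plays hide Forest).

In a mixed equilibrium the prey is indifferent between hide Forest and hide Meadow; this condition fixes p.
  the prey's payoff to hide Forest: p·(-3) + (1−p)·0 = -3p
  the prey's payoff to hide Meadow: p·4 + (1−p)·(-4) = 8p - 4
  -3p = 8p - 4  ⇒  -11p = -4  ⇒  p = 4/11.
The prey's mix must leave the predator indifferent between hunt Meadow and hunt Forest.
  the predator's payoff from hunt Meadow: q·3 + (1−q)·(-4) = 7q - 4
  the predator's payoff from hunt Forest: q·0 + (1−q)·4 = -4q + 4
  7q - 4 = -4q + 4  ⇒  11q = 8  ⇒  q = 8/11.

p = 4/11, q = 8/11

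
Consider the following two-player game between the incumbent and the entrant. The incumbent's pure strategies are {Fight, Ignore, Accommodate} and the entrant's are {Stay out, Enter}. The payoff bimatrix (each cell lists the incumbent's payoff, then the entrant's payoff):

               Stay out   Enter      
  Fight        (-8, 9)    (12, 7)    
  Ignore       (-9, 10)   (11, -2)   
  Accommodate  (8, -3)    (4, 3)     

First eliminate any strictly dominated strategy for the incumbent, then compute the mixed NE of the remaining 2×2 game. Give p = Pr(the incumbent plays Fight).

p = 3/4

The incumbent's strategy Ignore is strictly dominated by Fight: -8 > -9 and 12 > 11. Eliminate Ignore.
For the entrant to be willing to mix, the entrant must be indifferent between Stay out and Enter, which pins down the incumbent's mix.
  the entrant's payoff to Stay out: p·9 + (1−p)·(-3) = 12p - 3
  the entrant's payoff to Enter: p·7 + (1−p)·3 = 4p + 3
  12p - 3 = 4p + 3  ⇒  8p = 6  ⇒  p = 3/4.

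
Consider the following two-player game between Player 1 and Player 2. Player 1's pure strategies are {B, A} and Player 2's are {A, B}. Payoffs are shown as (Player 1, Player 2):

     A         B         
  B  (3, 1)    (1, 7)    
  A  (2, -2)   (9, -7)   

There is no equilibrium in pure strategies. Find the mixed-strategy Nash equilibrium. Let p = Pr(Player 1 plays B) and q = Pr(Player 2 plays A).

p = 5/11, q = 8/9

Player 2's indifference between A and B determines Player 1's mixing probability p:
  Player 2's payoff from A: p·1 + (1−p)·(-2) = 3p - 2
  Player 2's payoff from B: p·7 + (1−p)·(-7) = 14p - 7
  3p - 2 = 14p - 7  ⇒  -11p = -5  ⇒  p = 5/11.
Player 1's indifference between B and A determines Player 2's mixing probability q:
  Player 1's expected payoff from B: q·3 + (1−q)·1 = 2q + 1
  Player 1's expected payoff from A: q·2 + (1−q)·9 = -7q + 9
  2q + 1 = -7q + 9  ⇒  9q = 8  ⇒  q = 8/9.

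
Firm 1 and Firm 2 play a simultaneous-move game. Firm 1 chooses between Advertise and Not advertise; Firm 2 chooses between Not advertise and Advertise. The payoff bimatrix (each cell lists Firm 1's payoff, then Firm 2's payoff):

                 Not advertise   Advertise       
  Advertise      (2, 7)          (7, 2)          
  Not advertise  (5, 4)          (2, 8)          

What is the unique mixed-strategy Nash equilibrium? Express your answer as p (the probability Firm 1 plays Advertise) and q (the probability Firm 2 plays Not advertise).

p = 4/9, q = 5/8

For Firm 2 to be willing to mix, Firm 2 must be indifferent between Not advertise and Advertise, which pins down Firm 1's mix.
  Firm 2's expected payoff from Not advertise: p·7 + (1−p)·4 = 3p + 4
  Firm 2's expected payoff from Advertise: p·2 + (1−p)·8 = -6p + 8
  3p + 4 = -6p + 8  ⇒  9p = 4  ⇒  p = 4/9.
In a mixed equilibrium Firm 1 is indifferent between Advertise and Not advertise; this condition fixes q.
  Firm 1's payoff from Advertise: q·2 + (1−q)·7 = -5q + 7
  Firm 1's payoff from Not advertise: q·5 + (1−q)·2 = 3q + 2
  -5q + 7 = 3q + 2  ⇒  -8q = -5  ⇒  q = 5/8.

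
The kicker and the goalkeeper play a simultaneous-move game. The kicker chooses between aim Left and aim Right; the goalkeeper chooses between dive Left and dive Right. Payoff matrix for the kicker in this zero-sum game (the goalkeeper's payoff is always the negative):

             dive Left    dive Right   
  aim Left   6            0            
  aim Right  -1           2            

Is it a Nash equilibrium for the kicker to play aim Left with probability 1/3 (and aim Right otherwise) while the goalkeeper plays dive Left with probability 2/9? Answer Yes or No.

Check the goalkeeper's indifference given the kicker's mix p = 1/3:
  payoff from dive Left = -4/3; payoff from dive Right = -4/3 — equal.
Check the kicker's indifference given the goalkeeper's mix q = 2/9:
  payoff from aim Left = 4/3; payoff from aim Right = 4/3 — equal.
Both players are indifferent, so neither can profitably deviate.

Yes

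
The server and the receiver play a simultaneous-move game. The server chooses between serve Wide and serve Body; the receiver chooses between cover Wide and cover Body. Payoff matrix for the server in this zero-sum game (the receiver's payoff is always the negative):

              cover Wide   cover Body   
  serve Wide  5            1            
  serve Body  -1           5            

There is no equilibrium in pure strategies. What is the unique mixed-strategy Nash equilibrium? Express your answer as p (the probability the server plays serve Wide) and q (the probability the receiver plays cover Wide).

p = 3/5, q = 2/5

In a mixed equilibrium the receiver is indifferent between cover Wide and cover Body; this condition fixes p.
  the receiver's expected payoff from cover Wide: p·(-5) + (1−p)·1 = -6p + 1
  the receiver's expected payoff from cover Body: p·(-1) + (1−p)·(-5) = 4p - 5
  -6p + 1 = 4p - 5  ⇒  -10p = -6  ⇒  p = 3/5.
Set the server's expected payoff from serve Wide equal to that from serve Body:
  the server's expected payoff from serve Wide: q·5 + (1−q)·1 = 4q + 1
  the server's expected payoff from serve Body: q·(-1) + (1−q)·5 = -6q + 5
  4q + 1 = -6q + 5  ⇒  10q = 4  ⇒  q = 2/5.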